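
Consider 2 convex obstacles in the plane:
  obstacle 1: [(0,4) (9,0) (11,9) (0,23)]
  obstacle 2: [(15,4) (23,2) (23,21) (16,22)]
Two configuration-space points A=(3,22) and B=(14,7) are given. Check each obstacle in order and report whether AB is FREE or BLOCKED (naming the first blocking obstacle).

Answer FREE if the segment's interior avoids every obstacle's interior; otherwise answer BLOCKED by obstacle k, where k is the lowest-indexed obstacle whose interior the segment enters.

Obstacle 1 [(0,4) (9,0) (11,9) (0,23)]:
  edge (0,4)–(9,0): clear
  edge (9,0)–(11,9): clear
  edge (11,9)–(0,23): clear
  edge (0,23)–(0,4): clear
  midpoint (17/2,29/2) outside
  → clear
Obstacle 2 [(15,4) (23,2) (23,21) (16,22)]:
  edge (15,4)–(23,2): clear
  edge (23,2)–(23,21): clear
  edge (23,21)–(16,22): clear
  edge (16,22)–(15,4): clear
  midpoint (17/2,29/2) outside
  → clear

FREE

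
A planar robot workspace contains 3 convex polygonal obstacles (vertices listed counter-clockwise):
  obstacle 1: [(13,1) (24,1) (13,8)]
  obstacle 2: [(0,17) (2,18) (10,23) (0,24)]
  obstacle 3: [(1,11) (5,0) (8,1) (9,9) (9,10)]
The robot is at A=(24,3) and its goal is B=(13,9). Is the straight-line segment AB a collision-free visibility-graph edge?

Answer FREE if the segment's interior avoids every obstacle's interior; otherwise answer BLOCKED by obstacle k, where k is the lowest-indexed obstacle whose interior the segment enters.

FREE

Obstacle 1 [(13,1) (24,1) (13,8)]:
  edge (13,1)–(24,1): clear
  edge (24,1)–(13,8): clear
  edge (13,8)–(13,1): clear
  midpoint (37/2,6) outside
  → clear
Obstacle 2 [(0,17) (2,18) (10,23) (0,24)]:
  edge (0,17)–(2,18): clear
  edge (2,18)–(10,23): clear
  edge (10,23)–(0,24): clear
  edge (0,24)–(0,17): clear
  midpoint (37/2,6) outside
  → clear
Obstacle 3 [(1,11) (5,0) (8,1) (9,9) (9,10)]:
  edge (1,11)–(5,0): clear
  edge (5,0)–(8,1): clear
  edge (8,1)–(9,9): clear
  edge (9,9)–(9,10): clear
  edge (9,10)–(1,11): clear
  midpoint (37/2,6) outside
  → clear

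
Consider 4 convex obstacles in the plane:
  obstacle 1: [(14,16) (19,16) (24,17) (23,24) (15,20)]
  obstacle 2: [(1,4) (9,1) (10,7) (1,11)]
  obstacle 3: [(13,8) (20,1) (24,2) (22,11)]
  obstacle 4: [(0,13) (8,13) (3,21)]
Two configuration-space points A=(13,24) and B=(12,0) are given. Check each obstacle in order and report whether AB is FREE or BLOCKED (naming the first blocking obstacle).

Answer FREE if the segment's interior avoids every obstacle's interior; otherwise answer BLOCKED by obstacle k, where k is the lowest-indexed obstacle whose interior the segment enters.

Obstacle 1 [(14,16) (19,16) (24,17) (23,24) (15,20)]:
  edge (14,16)–(19,16): clear
  edge (19,16)–(24,17): clear
  edge (24,17)–(23,24): clear
  edge (23,24)–(15,20): clear
  edge (15,20)–(14,16): clear
  midpoint (25/2,12) outside
  → clear
Obstacle 2 [(1,4) (9,1) (10,7) (1,11)]:
  edge (1,4)–(9,1): clear
  edge (9,1)–(10,7): clear
  edge (10,7)–(1,11): clear
  edge (1,11)–(1,4): clear
  midpoint (25/2,12) outside
  → clear
Obstacle 3 [(13,8) (20,1) (24,2) (22,11)]:
  edge (13,8)–(20,1): clear
  edge (20,1)–(24,2): clear
  edge (24,2)–(22,11): clear
  edge (22,11)–(13,8): clear
  midpoint (25/2,12) outside
  → clear
Obstacle 4 [(0,13) (8,13) (3,21)]:
  edge (0,13)–(8,13): clear
  edge (8,13)–(3,21): clear
  edge (3,21)–(0,13): clear
  midpoint (25/2,12) outside
  → clear

FREE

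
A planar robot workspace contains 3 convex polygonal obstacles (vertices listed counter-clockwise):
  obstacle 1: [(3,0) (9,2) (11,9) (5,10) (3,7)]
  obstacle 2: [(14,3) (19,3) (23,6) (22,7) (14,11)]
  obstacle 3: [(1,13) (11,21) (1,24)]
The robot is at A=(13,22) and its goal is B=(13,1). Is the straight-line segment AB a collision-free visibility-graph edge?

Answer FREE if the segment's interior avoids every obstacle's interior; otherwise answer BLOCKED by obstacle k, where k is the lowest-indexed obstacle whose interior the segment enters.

FREE

Obstacle 1 [(3,0) (9,2) (11,9) (5,10) (3,7)]:
  edge (3,0)–(9,2): clear
  edge (9,2)–(11,9): clear
  edge (11,9)–(5,10): clear
  edge (5,10)–(3,7): clear
  edge (3,7)–(3,0): clear
  midpoint (13,23/2) outside
  → clear
Obstacle 2 [(14,3) (19,3) (23,6) (22,7) (14,11)]:
  edge (14,3)–(19,3): clear
  edge (19,3)–(23,6): clear
  edge (23,6)–(22,7): clear
  edge (22,7)–(14,11): clear
  edge (14,11)–(14,3): clear
  midpoint (13,23/2) outside
  → clear
Obstacle 3 [(1,13) (11,21) (1,24)]:
  edge (1,13)–(11,21): clear
  edge (11,21)–(1,24): clear
  edge (1,24)–(1,13): clear
  midpoint (13,23/2) outside
  → clear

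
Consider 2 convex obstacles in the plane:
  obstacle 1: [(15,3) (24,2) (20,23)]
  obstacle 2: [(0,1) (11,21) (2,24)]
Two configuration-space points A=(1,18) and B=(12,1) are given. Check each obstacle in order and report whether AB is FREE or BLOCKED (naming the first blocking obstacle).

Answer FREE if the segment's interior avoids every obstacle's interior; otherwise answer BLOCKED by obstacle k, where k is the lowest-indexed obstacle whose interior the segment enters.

BLOCKED by obstacle 2

Obstacle 1 [(15,3) (24,2) (20,23)]:
  edge (15,3)–(24,2): clear
  edge (24,2)–(20,23): clear
  edge (20,23)–(15,3): clear
  midpoint (13/2,19/2) outside
  → clear
Obstacle 2 [(0,1) (11,21) (2,24)]:
  edge (0,1)–(11,21): crosses AB
  edge (11,21)–(2,24): clear
  edge (2,24)–(0,1): crosses AB
  → BLOCKED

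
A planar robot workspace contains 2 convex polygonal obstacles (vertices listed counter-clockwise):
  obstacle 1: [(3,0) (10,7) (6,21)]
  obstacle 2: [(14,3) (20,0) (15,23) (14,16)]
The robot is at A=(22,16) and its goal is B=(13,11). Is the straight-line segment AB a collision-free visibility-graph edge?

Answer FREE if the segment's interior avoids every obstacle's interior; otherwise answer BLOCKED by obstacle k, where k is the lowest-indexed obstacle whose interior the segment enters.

Obstacle 1 [(3,0) (10,7) (6,21)]:
  edge (3,0)–(10,7): clear
  edge (10,7)–(6,21): clear
  edge (6,21)–(3,0): clear
  midpoint (35/2,27/2) outside
  → clear
Obstacle 2 [(14,3) (20,0) (15,23) (14,16)]:
  edge (14,3)–(20,0): clear
  edge (20,0)–(15,23): crosses AB
  edge (15,23)–(14,16): clear
  edge (14,16)–(14,3): crosses AB
  → BLOCKED

BLOCKED by obstacle 2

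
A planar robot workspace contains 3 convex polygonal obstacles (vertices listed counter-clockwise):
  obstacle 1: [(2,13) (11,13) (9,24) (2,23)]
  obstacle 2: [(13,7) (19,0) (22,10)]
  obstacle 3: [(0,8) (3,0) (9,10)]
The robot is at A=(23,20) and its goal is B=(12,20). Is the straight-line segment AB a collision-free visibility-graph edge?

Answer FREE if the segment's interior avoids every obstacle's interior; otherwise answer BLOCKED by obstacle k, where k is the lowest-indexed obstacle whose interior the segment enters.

FREE

Obstacle 1 [(2,13) (11,13) (9,24) (2,23)]:
  edge (2,13)–(11,13): clear
  edge (11,13)–(9,24): clear
  edge (9,24)–(2,23): clear
  edge (2,23)–(2,13): clear
  midpoint (35/2,20) outside
  → clear
Obstacle 2 [(13,7) (19,0) (22,10)]:
  edge (13,7)–(19,0): clear
  edge (19,0)–(22,10): clear
  edge (22,10)–(13,7): clear
  midpoint (35/2,20) outside
  → clear
Obstacle 3 [(0,8) (3,0) (9,10)]:
  edge (0,8)–(3,0): clear
  edge (3,0)–(9,10): clear
  edge (9,10)–(0,8): clear
  midpoint (35/2,20) outside
  → clear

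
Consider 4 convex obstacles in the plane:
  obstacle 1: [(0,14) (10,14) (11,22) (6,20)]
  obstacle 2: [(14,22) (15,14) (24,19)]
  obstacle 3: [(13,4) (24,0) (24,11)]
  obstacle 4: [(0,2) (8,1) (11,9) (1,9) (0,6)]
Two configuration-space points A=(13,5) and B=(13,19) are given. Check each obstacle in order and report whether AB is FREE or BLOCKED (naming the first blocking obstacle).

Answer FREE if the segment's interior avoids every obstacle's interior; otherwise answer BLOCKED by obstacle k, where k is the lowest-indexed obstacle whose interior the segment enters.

Obstacle 1 [(0,14) (10,14) (11,22) (6,20)]:
  edge (0,14)–(10,14): clear
  edge (10,14)–(11,22): clear
  edge (11,22)–(6,20): clear
  edge (6,20)–(0,14): clear
  midpoint (13,12) outside
  → clear
Obstacle 2 [(14,22) (15,14) (24,19)]:
  edge (14,22)–(15,14): clear
  edge (15,14)–(24,19): clear
  edge (24,19)–(14,22): clear
  midpoint (13,12) outside
  → clear
Obstacle 3 [(13,4) (24,0) (24,11)]:
  edge (13,4)–(24,0): clear
  edge (24,0)–(24,11): clear
  edge (24,11)–(13,4): clear
  midpoint (13,12) outside
  → clear
Obstacle 4 [(0,2) (8,1) (11,9) (1,9) (0,6)]:
  edge (0,2)–(8,1): clear
  edge (8,1)–(11,9): clear
  edge (11,9)–(1,9): clear
  edge (1,9)–(0,6): clear
  edge (0,6)–(0,2): clear
  midpoint (13,12) outside
  → clear

FREE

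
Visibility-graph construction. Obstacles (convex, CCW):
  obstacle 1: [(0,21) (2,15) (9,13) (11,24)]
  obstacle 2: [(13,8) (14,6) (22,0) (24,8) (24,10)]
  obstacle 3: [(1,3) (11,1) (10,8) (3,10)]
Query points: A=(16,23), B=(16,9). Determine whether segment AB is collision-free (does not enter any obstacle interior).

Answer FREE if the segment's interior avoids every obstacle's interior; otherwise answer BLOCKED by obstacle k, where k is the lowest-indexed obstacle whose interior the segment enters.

FREE

Obstacle 1 [(0,21) (2,15) (9,13) (11,24)]:
  edge (0,21)–(2,15): clear
  edge (2,15)–(9,13): clear
  edge (9,13)–(11,24): clear
  edge (11,24)–(0,21): clear
  midpoint (16,16) outside
  → clear
Obstacle 2 [(13,8) (14,6) (22,0) (24,8) (24,10)]:
  edge (13,8)–(14,6): clear
  edge (14,6)–(22,0): clear
  edge (22,0)–(24,8): clear
  edge (24,8)–(24,10): clear
  edge (24,10)–(13,8): clear
  midpoint (16,16) outside
  → clear
Obstacle 3 [(1,3) (11,1) (10,8) (3,10)]:
  edge (1,3)–(11,1): clear
  edge (11,1)–(10,8): clear
  edge (10,8)–(3,10): clear
  edge (3,10)–(1,3): clear
  midpoint (16,16) outside
  → clear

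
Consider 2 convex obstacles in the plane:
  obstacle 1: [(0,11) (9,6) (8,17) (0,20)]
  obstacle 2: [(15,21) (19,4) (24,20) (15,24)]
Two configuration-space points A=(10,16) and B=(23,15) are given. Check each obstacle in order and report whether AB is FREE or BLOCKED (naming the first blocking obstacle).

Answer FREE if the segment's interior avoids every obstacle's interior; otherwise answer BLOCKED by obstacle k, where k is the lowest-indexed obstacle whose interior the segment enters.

BLOCKED by obstacle 2

Obstacle 1 [(0,11) (9,6) (8,17) (0,20)]:
  edge (0,11)–(9,6): clear
  edge (9,6)–(8,17): clear
  edge (8,17)–(0,20): clear
  edge (0,20)–(0,11): clear
  midpoint (33/2,31/2) outside
  → clear
Obstacle 2 [(15,21) (19,4) (24,20) (15,24)]:
  edge (15,21)–(19,4): crosses AB
  edge (19,4)–(24,20): crosses AB
  edge (24,20)–(15,24): clear
  edge (15,24)–(15,21): clear
  → BLOCKED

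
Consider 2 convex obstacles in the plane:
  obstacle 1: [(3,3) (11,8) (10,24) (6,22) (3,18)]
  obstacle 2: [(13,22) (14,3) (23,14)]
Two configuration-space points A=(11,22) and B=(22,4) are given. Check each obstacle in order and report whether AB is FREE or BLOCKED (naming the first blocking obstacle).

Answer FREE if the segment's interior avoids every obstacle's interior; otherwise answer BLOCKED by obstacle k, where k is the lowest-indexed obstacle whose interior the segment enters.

BLOCKED by obstacle 2

Obstacle 1 [(3,3) (11,8) (10,24) (6,22) (3,18)]:
  edge (3,3)–(11,8): clear
  edge (11,8)–(10,24): clear
  edge (10,24)–(6,22): clear
  edge (6,22)–(3,18): clear
  edge (3,18)–(3,3): clear
  midpoint (33/2,13) outside
  → clear
Obstacle 2 [(13,22) (14,3) (23,14)]:
  edge (13,22)–(14,3): crosses AB
  edge (14,3)–(23,14): crosses AB
  edge (23,14)–(13,22): clear
  → BLOCKED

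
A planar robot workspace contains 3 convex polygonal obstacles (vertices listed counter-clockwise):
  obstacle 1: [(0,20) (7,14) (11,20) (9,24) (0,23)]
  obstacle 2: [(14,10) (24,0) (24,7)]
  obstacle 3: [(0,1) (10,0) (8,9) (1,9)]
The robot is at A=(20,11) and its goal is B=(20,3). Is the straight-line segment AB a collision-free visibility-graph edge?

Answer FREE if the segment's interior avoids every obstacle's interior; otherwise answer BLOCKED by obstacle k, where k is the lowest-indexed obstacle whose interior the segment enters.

BLOCKED by obstacle 2

Obstacle 1 [(0,20) (7,14) (11,20) (9,24) (0,23)]:
  edge (0,20)–(7,14): clear
  edge (7,14)–(11,20): clear
  edge (11,20)–(9,24): clear
  edge (9,24)–(0,23): clear
  edge (0,23)–(0,20): clear
  midpoint (20,7) outside
  → clear
Obstacle 2 [(14,10) (24,0) (24,7)]:
  edge (14,10)–(24,0): crosses AB
  edge (24,0)–(24,7): clear
  edge (24,7)–(14,10): crosses AB
  → BLOCKED
Obstacle 3 [(0,1) (10,0) (8,9) (1,9)]:
  edge (0,1)–(10,0): clear
  edge (10,0)–(8,9): clear
  edge (8,9)–(1,9): clear
  edge (1,9)–(0,1): clear
  midpoint (20,7) outside
  → clear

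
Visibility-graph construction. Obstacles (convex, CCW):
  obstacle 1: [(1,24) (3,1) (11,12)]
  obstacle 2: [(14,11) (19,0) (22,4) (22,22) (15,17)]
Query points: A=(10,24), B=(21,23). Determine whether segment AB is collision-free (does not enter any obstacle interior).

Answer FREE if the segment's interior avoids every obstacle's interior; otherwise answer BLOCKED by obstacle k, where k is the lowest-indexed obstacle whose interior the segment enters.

Obstacle 1 [(1,24) (3,1) (11,12)]:
  edge (1,24)–(3,1): clear
  edge (3,1)–(11,12): clear
  edge (11,12)–(1,24): clear
  midpoint (31/2,47/2) outside
  → clear
Obstacle 2 [(14,11) (19,0) (22,4) (22,22) (15,17)]:
  edge (14,11)–(19,0): clear
  edge (19,0)–(22,4): clear
  edge (22,4)–(22,22): clear
  edge (22,22)–(15,17): clear
  edge (15,17)–(14,11): clear
  midpoint (31/2,47/2) outside
  → clear

FREE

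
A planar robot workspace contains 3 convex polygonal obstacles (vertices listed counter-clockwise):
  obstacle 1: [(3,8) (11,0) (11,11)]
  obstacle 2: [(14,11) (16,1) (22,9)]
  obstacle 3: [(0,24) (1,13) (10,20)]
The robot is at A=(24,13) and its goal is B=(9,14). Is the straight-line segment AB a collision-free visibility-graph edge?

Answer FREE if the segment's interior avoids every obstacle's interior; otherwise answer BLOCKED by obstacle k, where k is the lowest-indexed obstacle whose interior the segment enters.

FREE

Obstacle 1 [(3,8) (11,0) (11,11)]:
  edge (3,8)–(11,0): clear
  edge (11,0)–(11,11): clear
  edge (11,11)–(3,8): clear
  midpoint (33/2,27/2) outside
  → clear
Obstacle 2 [(14,11) (16,1) (22,9)]:
  edge (14,11)–(16,1): clear
  edge (16,1)–(22,9): clear
  edge (22,9)–(14,11): clear
  midpoint (33/2,27/2) outside
  → clear
Obstacle 3 [(0,24) (1,13) (10,20)]:
  edge (0,24)–(1,13): clear
  edge (1,13)–(10,20): clear
  edge (10,20)–(0,24): clear
  midpoint (33/2,27/2) outside
  → clear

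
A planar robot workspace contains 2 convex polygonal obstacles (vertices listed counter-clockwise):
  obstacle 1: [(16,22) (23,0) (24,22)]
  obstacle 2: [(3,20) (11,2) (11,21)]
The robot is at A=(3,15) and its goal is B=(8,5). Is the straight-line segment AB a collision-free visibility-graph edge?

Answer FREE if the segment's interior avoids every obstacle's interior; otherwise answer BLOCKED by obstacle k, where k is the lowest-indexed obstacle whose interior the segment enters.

Obstacle 1 [(16,22) (23,0) (24,22)]:
  edge (16,22)–(23,0): clear
  edge (23,0)–(24,22): clear
  edge (24,22)–(16,22): clear
  midpoint (11/2,10) outside
  → clear
Obstacle 2 [(3,20) (11,2) (11,21)]:
  edge (3,20)–(11,2): clear
  edge (11,2)–(11,21): clear
  edge (11,21)–(3,20): clear
  midpoint (11/2,10) outside
  → clear

FREE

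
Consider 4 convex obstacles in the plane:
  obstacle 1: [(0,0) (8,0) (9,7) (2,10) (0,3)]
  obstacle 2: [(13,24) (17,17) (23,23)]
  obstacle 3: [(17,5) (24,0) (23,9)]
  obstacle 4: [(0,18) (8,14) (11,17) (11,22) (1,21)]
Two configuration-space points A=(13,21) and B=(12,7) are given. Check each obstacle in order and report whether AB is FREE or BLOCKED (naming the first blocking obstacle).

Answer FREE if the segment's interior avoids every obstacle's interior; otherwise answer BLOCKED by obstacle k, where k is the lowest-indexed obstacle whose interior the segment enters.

Obstacle 1 [(0,0) (8,0) (9,7) (2,10) (0,3)]:
  edge (0,0)–(8,0): clear
  edge (8,0)–(9,7): clear
  edge (9,7)–(2,10): clear
  edge (2,10)–(0,3): clear
  edge (0,3)–(0,0): clear
  midpoint (25/2,14) outside
  → clear
Obstacle 2 [(13,24) (17,17) (23,23)]:
  edge (13,24)–(17,17): clear
  edge (17,17)–(23,23): clear
  edge (23,23)–(13,24): clear
  midpoint (25/2,14) outside
  → clear
Obstacle 3 [(17,5) (24,0) (23,9)]:
  edge (17,5)–(24,0): clear
  edge (24,0)–(23,9): clear
  edge (23,9)–(17,5): clear
  midpoint (25/2,14) outside
  → clear
Obstacle 4 [(0,18) (8,14) (11,17) (11,22) (1,21)]:
  edge (0,18)–(8,14): clear
  edge (8,14)–(11,17): clear
  edge (11,17)–(11,22): clear
  edge (11,22)–(1,21): clear
  edge (1,21)–(0,18): clear
  midpoint (25/2,14) outside
  → clear

FREE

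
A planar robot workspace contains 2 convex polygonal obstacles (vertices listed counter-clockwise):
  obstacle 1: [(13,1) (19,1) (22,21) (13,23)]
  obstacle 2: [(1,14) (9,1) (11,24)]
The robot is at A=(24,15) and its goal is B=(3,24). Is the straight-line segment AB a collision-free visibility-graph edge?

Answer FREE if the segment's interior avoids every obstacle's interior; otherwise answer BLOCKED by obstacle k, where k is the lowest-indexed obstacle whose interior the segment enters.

Obstacle 1 [(13,1) (19,1) (22,21) (13,23)]:
  edge (13,1)–(19,1): clear
  edge (19,1)–(22,21): crosses AB
  edge (22,21)–(13,23): clear
  edge (13,23)–(13,1): crosses AB
  → BLOCKED
Obstacle 2 [(1,14) (9,1) (11,24)]:
  edge (1,14)–(9,1): clear
  edge (9,1)–(11,24): crosses AB
  edge (11,24)–(1,14): crosses AB
  → BLOCKED

BLOCKED by obstacle 1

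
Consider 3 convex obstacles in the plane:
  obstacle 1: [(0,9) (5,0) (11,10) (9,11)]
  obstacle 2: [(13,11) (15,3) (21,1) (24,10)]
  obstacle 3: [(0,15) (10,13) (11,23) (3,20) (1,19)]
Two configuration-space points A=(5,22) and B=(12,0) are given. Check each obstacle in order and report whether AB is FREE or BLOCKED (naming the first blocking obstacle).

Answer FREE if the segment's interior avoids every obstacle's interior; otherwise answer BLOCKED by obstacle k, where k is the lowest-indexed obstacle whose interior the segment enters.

Obstacle 1 [(0,9) (5,0) (11,10) (9,11)]:
  edge (0,9)–(5,0): clear
  edge (5,0)–(11,10): crosses AB
  edge (11,10)–(9,11): clear
  edge (9,11)–(0,9): crosses AB
  → BLOCKED
Obstacle 2 [(13,11) (15,3) (21,1) (24,10)]:
  edge (13,11)–(15,3): clear
  edge (15,3)–(21,1): clear
  edge (21,1)–(24,10): clear
  edge (24,10)–(13,11): clear
  midpoint (17/2,11) outside
  → clear
Obstacle 3 [(0,15) (10,13) (11,23) (3,20) (1,19)]:
  edge (0,15)–(10,13): crosses AB
  edge (10,13)–(11,23): clear
  edge (11,23)–(3,20): crosses AB
  edge (3,20)–(1,19): clear
  edge (1,19)–(0,15): clear
  → BLOCKED

BLOCKED by obstacle 1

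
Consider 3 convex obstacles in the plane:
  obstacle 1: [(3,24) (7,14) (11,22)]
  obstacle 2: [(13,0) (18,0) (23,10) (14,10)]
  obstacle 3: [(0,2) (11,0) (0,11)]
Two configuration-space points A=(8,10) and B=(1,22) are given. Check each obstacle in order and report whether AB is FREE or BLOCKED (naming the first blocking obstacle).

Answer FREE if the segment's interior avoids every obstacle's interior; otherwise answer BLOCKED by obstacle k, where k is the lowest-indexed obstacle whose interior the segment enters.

FREE

Obstacle 1 [(3,24) (7,14) (11,22)]:
  edge (3,24)–(7,14): clear
  edge (7,14)–(11,22): clear
  edge (11,22)–(3,24): clear
  midpoint (9/2,16) outside
  → clear
Obstacle 2 [(13,0) (18,0) (23,10) (14,10)]:
  edge (13,0)–(18,0): clear
  edge (18,0)–(23,10): clear
  edge (23,10)–(14,10): clear
  edge (14,10)–(13,0): clear
  midpoint (9/2,16) outside
  → clear
Obstacle 3 [(0,2) (11,0) (0,11)]:
  edge (0,2)–(11,0): clear
  edge (11,0)–(0,11): clear
  edge (0,11)–(0,2): clear
  midpoint (9/2,16) outside
  → clear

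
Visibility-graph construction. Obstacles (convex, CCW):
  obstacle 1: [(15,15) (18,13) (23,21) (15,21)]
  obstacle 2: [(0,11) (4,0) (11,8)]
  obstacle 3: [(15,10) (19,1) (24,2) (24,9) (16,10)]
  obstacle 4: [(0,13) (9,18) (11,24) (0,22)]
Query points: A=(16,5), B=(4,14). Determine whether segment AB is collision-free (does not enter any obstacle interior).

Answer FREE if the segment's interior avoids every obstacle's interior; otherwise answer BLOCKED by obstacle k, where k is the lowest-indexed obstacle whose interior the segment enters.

FREE

Obstacle 1 [(15,15) (18,13) (23,21) (15,21)]:
  edge (15,15)–(18,13): clear
  edge (18,13)–(23,21): clear
  edge (23,21)–(15,21): clear
  edge (15,21)–(15,15): clear
  midpoint (10,19/2) outside
  → clear
Obstacle 2 [(0,11) (4,0) (11,8)]:
  edge (0,11)–(4,0): clear
  edge (4,0)–(11,8): clear
  edge (11,8)–(0,11): clear
  midpoint (10,19/2) outside
  → clear
Obstacle 3 [(15,10) (19,1) (24,2) (24,9) (16,10)]:
  edge (15,10)–(19,1): clear
  edge (19,1)–(24,2): clear
  edge (24,2)–(24,9): clear
  edge (24,9)–(16,10): clear
  edge (16,10)–(15,10): clear
  midpoint (10,19/2) outside
  → clear
Obstacle 4 [(0,13) (9,18) (11,24) (0,22)]:
  edge (0,13)–(9,18): clear
  edge (9,18)–(11,24): clear
  edge (11,24)–(0,22): clear
  edge (0,22)–(0,13): clear
  midpoint (10,19/2) outside
  → clear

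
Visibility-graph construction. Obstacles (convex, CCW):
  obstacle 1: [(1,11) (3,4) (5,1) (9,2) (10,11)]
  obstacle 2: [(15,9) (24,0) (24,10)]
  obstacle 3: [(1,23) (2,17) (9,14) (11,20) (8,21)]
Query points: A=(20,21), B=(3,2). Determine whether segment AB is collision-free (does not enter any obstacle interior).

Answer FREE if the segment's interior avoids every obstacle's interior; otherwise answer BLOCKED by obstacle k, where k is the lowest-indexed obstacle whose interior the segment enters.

Obstacle 1 [(1,11) (3,4) (5,1) (9,2) (10,11)]:
  edge (1,11)–(3,4): clear
  edge (3,4)–(5,1): crosses AB
  edge (5,1)–(9,2): clear
  edge (9,2)–(10,11): crosses AB
  edge (10,11)–(1,11): clear
  → BLOCKED
Obstacle 2 [(15,9) (24,0) (24,10)]:
  edge (15,9)–(24,0): clear
  edge (24,0)–(24,10): clear
  edge (24,10)–(15,9): clear
  midpoint (23/2,23/2) outside
  → clear
Obstacle 3 [(1,23) (2,17) (9,14) (11,20) (8,21)]:
  edge (1,23)–(2,17): clear
  edge (2,17)–(9,14): clear
  edge (9,14)–(11,20): clear
  edge (11,20)–(8,21): clear
  edge (8,21)–(1,23): clear
  midpoint (23/2,23/2) outside
  → clear

BLOCKED by obstacle 1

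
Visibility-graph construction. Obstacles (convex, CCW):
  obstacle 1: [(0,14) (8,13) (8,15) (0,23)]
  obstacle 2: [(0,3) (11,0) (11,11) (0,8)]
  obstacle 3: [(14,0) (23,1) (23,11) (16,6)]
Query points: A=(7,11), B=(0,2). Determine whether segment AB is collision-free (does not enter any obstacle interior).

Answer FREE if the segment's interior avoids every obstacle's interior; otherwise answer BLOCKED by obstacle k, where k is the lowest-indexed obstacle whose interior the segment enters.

Obstacle 1 [(0,14) (8,13) (8,15) (0,23)]:
  edge (0,14)–(8,13): clear
  edge (8,13)–(8,15): clear
  edge (8,15)–(0,23): clear
  edge (0,23)–(0,14): clear
  midpoint (7/2,13/2) outside
  → clear
Obstacle 2 [(0,3) (11,0) (11,11) (0,8)]:
  edge (0,3)–(11,0): crosses AB
  edge (11,0)–(11,11): clear
  edge (11,11)–(0,8): crosses AB
  edge (0,8)–(0,3): clear
  → BLOCKED
Obstacle 3 [(14,0) (23,1) (23,11) (16,6)]:
  edge (14,0)–(23,1): clear
  edge (23,1)–(23,11): clear
  edge (23,11)–(16,6): clear
  edge (16,6)–(14,0): clear
  midpoint (7/2,13/2) outside
  → clear

BLOCKED by obstacle 2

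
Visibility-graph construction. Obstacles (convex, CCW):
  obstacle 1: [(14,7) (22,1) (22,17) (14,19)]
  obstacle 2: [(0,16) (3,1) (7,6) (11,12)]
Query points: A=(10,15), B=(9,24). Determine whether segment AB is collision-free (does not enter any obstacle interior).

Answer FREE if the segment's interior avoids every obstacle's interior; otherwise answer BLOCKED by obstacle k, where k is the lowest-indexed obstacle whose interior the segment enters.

Obstacle 1 [(14,7) (22,1) (22,17) (14,19)]:
  edge (14,7)–(22,1): clear
  edge (22,1)–(22,17): clear
  edge (22,17)–(14,19): clear
  edge (14,19)–(14,7): clear
  midpoint (19/2,39/2) outside
  → clear
Obstacle 2 [(0,16) (3,1) (7,6) (11,12)]:
  edge (0,16)–(3,1): clear
  edge (3,1)–(7,6): clear
  edge (7,6)–(11,12): clear
  edge (11,12)–(0,16): clear
  midpoint (19/2,39/2) outside
  → clear

FREE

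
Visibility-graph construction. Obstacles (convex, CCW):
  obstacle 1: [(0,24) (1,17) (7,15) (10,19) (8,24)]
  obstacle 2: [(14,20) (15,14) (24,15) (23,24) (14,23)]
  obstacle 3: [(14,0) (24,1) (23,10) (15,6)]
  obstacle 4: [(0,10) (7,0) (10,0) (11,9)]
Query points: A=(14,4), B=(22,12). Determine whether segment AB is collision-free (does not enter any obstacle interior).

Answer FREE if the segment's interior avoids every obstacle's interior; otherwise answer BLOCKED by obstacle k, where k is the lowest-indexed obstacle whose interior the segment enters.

BLOCKED by obstacle 3

Obstacle 1 [(0,24) (1,17) (7,15) (10,19) (8,24)]:
  edge (0,24)–(1,17): clear
  edge (1,17)–(7,15): clear
  edge (7,15)–(10,19): clear
  edge (10,19)–(8,24): clear
  edge (8,24)–(0,24): clear
  midpoint (18,8) outside
  → clear
Obstacle 2 [(14,20) (15,14) (24,15) (23,24) (14,23)]:
  edge (14,20)–(15,14): clear
  edge (15,14)–(24,15): clear
  edge (24,15)–(23,24): clear
  edge (23,24)–(14,23): clear
  edge (14,23)–(14,20): clear
  midpoint (18,8) outside
  → clear
Obstacle 3 [(14,0) (24,1) (23,10) (15,6)]:
  edge (14,0)–(24,1): clear
  edge (24,1)–(23,10): clear
  edge (23,10)–(15,6): crosses AB
  edge (15,6)–(14,0): crosses AB
  → BLOCKED
Obstacle 4 [(0,10) (7,0) (10,0) (11,9)]:
  edge (0,10)–(7,0): clear
  edge (7,0)–(10,0): clear
  edge (10,0)–(11,9): clear
  edge (11,9)–(0,10): clear
  midpoint (18,8) outside
  → clear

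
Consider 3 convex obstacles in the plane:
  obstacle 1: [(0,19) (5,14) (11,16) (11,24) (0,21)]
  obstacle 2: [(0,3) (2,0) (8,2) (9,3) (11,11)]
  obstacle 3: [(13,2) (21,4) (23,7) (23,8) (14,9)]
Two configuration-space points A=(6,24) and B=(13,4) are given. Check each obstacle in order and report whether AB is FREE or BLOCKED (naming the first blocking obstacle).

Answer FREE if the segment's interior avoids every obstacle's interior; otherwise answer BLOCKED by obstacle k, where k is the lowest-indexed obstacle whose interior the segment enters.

Obstacle 1 [(0,19) (5,14) (11,16) (11,24) (0,21)]:
  edge (0,19)–(5,14): clear
  edge (5,14)–(11,16): crosses AB
  edge (11,16)–(11,24): clear
  edge (11,24)–(0,21): crosses AB
  edge (0,21)–(0,19): clear
  → BLOCKED
Obstacle 2 [(0,3) (2,0) (8,2) (9,3) (11,11)]:
  edge (0,3)–(2,0): clear
  edge (2,0)–(8,2): clear
  edge (8,2)–(9,3): clear
  edge (9,3)–(11,11): crosses AB
  edge (11,11)–(0,3): crosses AB
  → BLOCKED
Obstacle 3 [(13,2) (21,4) (23,7) (23,8) (14,9)]:
  edge (13,2)–(21,4): clear
  edge (21,4)–(23,7): clear
  edge (23,7)–(23,8): clear
  edge (23,8)–(14,9): clear
  edge (14,9)–(13,2): clear
  midpoint (19/2,14) outside
  → clear

BLOCKED by obstacle 1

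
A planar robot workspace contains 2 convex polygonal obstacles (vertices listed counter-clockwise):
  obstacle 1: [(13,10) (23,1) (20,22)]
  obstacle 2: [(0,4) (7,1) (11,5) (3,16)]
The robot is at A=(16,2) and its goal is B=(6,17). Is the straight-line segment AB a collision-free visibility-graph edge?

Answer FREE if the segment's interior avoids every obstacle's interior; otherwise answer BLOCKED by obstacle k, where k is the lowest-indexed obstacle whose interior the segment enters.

FREE

Obstacle 1 [(13,10) (23,1) (20,22)]:
  edge (13,10)–(23,1): clear
  edge (23,1)–(20,22): clear
  edge (20,22)–(13,10): clear
  midpoint (11,19/2) outside
  → clear
Obstacle 2 [(0,4) (7,1) (11,5) (3,16)]:
  edge (0,4)–(7,1): clear
  edge (7,1)–(11,5): clear
  edge (11,5)–(3,16): clear
  edge (3,16)–(0,4): clear
  midpoint (11,19/2) outside
  → clear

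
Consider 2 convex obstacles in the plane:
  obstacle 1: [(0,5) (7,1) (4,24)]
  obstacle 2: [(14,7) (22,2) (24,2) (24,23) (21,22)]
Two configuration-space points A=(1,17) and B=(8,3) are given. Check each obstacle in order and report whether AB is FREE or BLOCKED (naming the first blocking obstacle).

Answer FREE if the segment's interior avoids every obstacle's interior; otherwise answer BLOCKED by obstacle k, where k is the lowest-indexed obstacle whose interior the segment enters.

Obstacle 1 [(0,5) (7,1) (4,24)]:
  edge (0,5)–(7,1): clear
  edge (7,1)–(4,24): crosses AB
  edge (4,24)–(0,5): crosses AB
  → BLOCKED
Obstacle 2 [(14,7) (22,2) (24,2) (24,23) (21,22)]:
  edge (14,7)–(22,2): clear
  edge (22,2)–(24,2): clear
  edge (24,2)–(24,23): clear
  edge (24,23)–(21,22): clear
  edge (21,22)–(14,7): clear
  midpoint (9/2,10) outside
  → clear

BLOCKED by obstacle 1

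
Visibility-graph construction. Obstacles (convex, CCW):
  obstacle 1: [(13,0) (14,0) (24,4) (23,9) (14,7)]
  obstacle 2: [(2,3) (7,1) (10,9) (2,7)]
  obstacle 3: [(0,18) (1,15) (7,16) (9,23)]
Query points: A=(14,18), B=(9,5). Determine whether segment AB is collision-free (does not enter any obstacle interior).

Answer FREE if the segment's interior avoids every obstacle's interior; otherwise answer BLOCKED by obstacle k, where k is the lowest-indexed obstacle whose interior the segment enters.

FREE

Obstacle 1 [(13,0) (14,0) (24,4) (23,9) (14,7)]:
  edge (13,0)–(14,0): clear
  edge (14,0)–(24,4): clear
  edge (24,4)–(23,9): clear
  edge (23,9)–(14,7): clear
  edge (14,7)–(13,0): clear
  midpoint (23/2,23/2) outside
  → clear
Obstacle 2 [(2,3) (7,1) (10,9) (2,7)]:
  edge (2,3)–(7,1): clear
  edge (7,1)–(10,9): clear
  edge (10,9)–(2,7): clear
  edge (2,7)–(2,3): clear
  midpoint (23/2,23/2) outside
  → clear
Obstacle 3 [(0,18) (1,15) (7,16) (9,23)]:
  edge (0,18)–(1,15): clear
  edge (1,15)–(7,16): clear
  edge (7,16)–(9,23): clear
  edge (9,23)–(0,18): clear
  midpoint (23/2,23/2) outside
  → clear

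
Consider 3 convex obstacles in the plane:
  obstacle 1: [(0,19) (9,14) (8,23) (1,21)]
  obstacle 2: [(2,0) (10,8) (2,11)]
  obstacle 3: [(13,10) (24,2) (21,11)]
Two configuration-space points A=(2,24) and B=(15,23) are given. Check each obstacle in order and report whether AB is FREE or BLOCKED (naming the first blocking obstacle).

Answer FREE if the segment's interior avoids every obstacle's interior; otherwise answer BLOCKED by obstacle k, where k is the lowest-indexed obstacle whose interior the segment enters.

Obstacle 1 [(0,19) (9,14) (8,23) (1,21)]:
  edge (0,19)–(9,14): clear
  edge (9,14)–(8,23): clear
  edge (8,23)–(1,21): clear
  edge (1,21)–(0,19): clear
  midpoint (17/2,47/2) outside
  → clear
Obstacle 2 [(2,0) (10,8) (2,11)]:
  edge (2,0)–(10,8): clear
  edge (10,8)–(2,11): clear
  edge (2,11)–(2,0): clear
  midpoint (17/2,47/2) outside
  → clear
Obstacle 3 [(13,10) (24,2) (21,11)]:
  edge (13,10)–(24,2): clear
  edge (24,2)–(21,11): clear
  edge (21,11)–(13,10): clear
  midpoint (17/2,47/2) outside
  → clear

FREE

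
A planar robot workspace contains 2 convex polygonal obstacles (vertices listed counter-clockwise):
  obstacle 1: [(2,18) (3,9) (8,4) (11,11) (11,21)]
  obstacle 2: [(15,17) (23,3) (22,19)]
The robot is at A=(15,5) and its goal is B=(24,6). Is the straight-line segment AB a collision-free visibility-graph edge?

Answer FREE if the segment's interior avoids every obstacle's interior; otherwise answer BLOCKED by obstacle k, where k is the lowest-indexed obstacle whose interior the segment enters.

Obstacle 1 [(2,18) (3,9) (8,4) (11,11) (11,21)]:
  edge (2,18)–(3,9): clear
  edge (3,9)–(8,4): clear
  edge (8,4)–(11,11): clear
  edge (11,11)–(11,21): clear
  edge (11,21)–(2,18): clear
  midpoint (39/2,11/2) outside
  → clear
Obstacle 2 [(15,17) (23,3) (22,19)]:
  edge (15,17)–(23,3): crosses AB
  edge (23,3)–(22,19): crosses AB
  edge (22,19)–(15,17): clear
  → BLOCKED

BLOCKED by obstacle 2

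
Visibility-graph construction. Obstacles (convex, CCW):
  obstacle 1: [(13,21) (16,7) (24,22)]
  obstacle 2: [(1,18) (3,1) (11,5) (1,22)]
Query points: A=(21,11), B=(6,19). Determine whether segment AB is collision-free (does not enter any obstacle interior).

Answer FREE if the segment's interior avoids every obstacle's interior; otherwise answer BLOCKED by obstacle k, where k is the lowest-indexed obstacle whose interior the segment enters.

Obstacle 1 [(13,21) (16,7) (24,22)]:
  edge (13,21)–(16,7): crosses AB
  edge (16,7)–(24,22): crosses AB
  edge (24,22)–(13,21): clear
  → BLOCKED
Obstacle 2 [(1,18) (3,1) (11,5) (1,22)]:
  edge (1,18)–(3,1): clear
  edge (3,1)–(11,5): clear
  edge (11,5)–(1,22): clear
  edge (1,22)–(1,18): clear
  midpoint (27/2,15) outside
  → clear

BLOCKED by obstacle 1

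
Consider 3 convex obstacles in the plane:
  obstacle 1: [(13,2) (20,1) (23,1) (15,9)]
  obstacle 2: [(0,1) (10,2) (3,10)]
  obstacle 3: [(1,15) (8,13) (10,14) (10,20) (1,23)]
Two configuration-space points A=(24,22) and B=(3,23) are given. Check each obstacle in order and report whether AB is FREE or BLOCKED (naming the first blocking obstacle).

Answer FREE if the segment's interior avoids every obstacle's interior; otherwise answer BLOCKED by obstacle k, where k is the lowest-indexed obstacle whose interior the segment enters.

Obstacle 1 [(13,2) (20,1) (23,1) (15,9)]:
  edge (13,2)–(20,1): clear
  edge (20,1)–(23,1): clear
  edge (23,1)–(15,9): clear
  edge (15,9)–(13,2): clear
  midpoint (27/2,45/2) outside
  → clear
Obstacle 2 [(0,1) (10,2) (3,10)]:
  edge (0,1)–(10,2): clear
  edge (10,2)–(3,10): clear
  edge (3,10)–(0,1): clear
  midpoint (27/2,45/2) outside
  → clear
Obstacle 3 [(1,15) (8,13) (10,14) (10,20) (1,23)]:
  edge (1,15)–(8,13): clear
  edge (8,13)–(10,14): clear
  edge (10,14)–(10,20): clear
  edge (10,20)–(1,23): clear
  edge (1,23)–(1,15): clear
  midpoint (27/2,45/2) outside
  → clear

FREE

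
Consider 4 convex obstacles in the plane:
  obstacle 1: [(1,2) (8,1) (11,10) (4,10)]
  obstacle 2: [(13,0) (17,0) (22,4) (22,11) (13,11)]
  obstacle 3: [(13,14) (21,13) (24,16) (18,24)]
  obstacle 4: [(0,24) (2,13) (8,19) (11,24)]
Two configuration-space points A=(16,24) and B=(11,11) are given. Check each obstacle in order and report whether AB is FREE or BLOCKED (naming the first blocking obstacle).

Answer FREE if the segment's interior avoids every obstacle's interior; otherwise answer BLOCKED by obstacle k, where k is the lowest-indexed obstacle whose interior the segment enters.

FREE

Obstacle 1 [(1,2) (8,1) (11,10) (4,10)]:
  edge (1,2)–(8,1): clear
  edge (8,1)–(11,10): clear
  edge (11,10)–(4,10): clear
  edge (4,10)–(1,2): clear
  midpoint (27/2,35/2) outside
  → clear
Obstacle 2 [(13,0) (17,0) (22,4) (22,11) (13,11)]:
  edge (13,0)–(17,0): clear
  edge (17,0)–(22,4): clear
  edge (22,4)–(22,11): clear
  edge (22,11)–(13,11): clear
  edge (13,11)–(13,0): clear
  midpoint (27/2,35/2) outside
  → clear
Obstacle 3 [(13,14) (21,13) (24,16) (18,24)]:
  edge (13,14)–(21,13): clear
  edge (21,13)–(24,16): clear
  edge (24,16)–(18,24): clear
  edge (18,24)–(13,14): clear
  midpoint (27/2,35/2) outside
  → clear
Obstacle 4 [(0,24) (2,13) (8,19) (11,24)]:
  edge (0,24)–(2,13): clear
  edge (2,13)–(8,19): clear
  edge (8,19)–(11,24): clear
  edge (11,24)–(0,24): clear
  midpoint (27/2,35/2) outside
  → clear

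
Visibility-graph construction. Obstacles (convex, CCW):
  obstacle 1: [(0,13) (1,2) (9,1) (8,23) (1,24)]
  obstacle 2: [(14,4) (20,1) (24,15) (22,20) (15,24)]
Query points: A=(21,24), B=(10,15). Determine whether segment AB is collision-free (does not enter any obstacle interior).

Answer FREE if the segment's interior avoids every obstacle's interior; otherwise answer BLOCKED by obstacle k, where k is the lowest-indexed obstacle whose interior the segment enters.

Obstacle 1 [(0,13) (1,2) (9,1) (8,23) (1,24)]:
  edge (0,13)–(1,2): clear
  edge (1,2)–(9,1): clear
  edge (9,1)–(8,23): clear
  edge (8,23)–(1,24): clear
  edge (1,24)–(0,13): clear
  midpoint (31/2,39/2) outside
  → clear
Obstacle 2 [(14,4) (20,1) (24,15) (22,20) (15,24)]:
  edge (14,4)–(20,1): clear
  edge (20,1)–(24,15): clear
  edge (24,15)–(22,20): clear
  edge (22,20)–(15,24): crosses AB
  edge (15,24)–(14,4): crosses AB
  → BLOCKED

BLOCKED by obstacle 2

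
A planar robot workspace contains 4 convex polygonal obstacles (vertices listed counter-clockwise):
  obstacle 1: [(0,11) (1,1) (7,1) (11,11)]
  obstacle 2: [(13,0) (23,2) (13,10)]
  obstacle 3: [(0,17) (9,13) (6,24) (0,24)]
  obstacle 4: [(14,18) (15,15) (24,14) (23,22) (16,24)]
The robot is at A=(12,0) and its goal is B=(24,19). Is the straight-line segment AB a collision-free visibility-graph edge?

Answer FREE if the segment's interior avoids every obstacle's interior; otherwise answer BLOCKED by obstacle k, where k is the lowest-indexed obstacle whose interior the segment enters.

BLOCKED by obstacle 2

Obstacle 1 [(0,11) (1,1) (7,1) (11,11)]:
  edge (0,11)–(1,1): clear
  edge (1,1)–(7,1): clear
  edge (7,1)–(11,11): clear
  edge (11,11)–(0,11): clear
  midpoint (18,19/2) outside
  → clear
Obstacle 2 [(13,0) (23,2) (13,10)]:
  edge (13,0)–(23,2): clear
  edge (23,2)–(13,10): crosses AB
  edge (13,10)–(13,0): crosses AB
  → BLOCKED
Obstacle 3 [(0,17) (9,13) (6,24) (0,24)]:
  edge (0,17)–(9,13): clear
  edge (9,13)–(6,24): clear
  edge (6,24)–(0,24): clear
  edge (0,24)–(0,17): clear
  midpoint (18,19/2) outside
  → clear
Obstacle 4 [(14,18) (15,15) (24,14) (23,22) (16,24)]:
  edge (14,18)–(15,15): clear
  edge (15,15)–(24,14): crosses AB
  edge (24,14)–(23,22): crosses AB
  edge (23,22)–(16,24): clear
  edge (16,24)–(14,18): clear
  → BLOCKED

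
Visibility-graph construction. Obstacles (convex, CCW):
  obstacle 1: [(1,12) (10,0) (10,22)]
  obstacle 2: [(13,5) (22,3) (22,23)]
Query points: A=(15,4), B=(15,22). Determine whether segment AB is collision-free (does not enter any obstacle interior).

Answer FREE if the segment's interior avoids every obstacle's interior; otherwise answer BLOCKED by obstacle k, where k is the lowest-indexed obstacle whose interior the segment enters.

BLOCKED by obstacle 2

Obstacle 1 [(1,12) (10,0) (10,22)]:
  edge (1,12)–(10,0): clear
  edge (10,0)–(10,22): clear
  edge (10,22)–(1,12): clear
  midpoint (15,13) outside
  → clear
Obstacle 2 [(13,5) (22,3) (22,23)]:
  edge (13,5)–(22,3): crosses AB
  edge (22,3)–(22,23): clear
  edge (22,23)–(13,5): crosses AB
  → BLOCKED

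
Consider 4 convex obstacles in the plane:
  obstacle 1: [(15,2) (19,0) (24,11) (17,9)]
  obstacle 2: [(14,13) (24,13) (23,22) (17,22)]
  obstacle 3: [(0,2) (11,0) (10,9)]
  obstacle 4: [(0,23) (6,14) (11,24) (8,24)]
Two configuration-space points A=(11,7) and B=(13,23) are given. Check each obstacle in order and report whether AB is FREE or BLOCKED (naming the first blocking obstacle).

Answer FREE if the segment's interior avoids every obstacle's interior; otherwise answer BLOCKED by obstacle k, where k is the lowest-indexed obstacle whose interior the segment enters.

FREE

Obstacle 1 [(15,2) (19,0) (24,11) (17,9)]:
  edge (15,2)–(19,0): clear
  edge (19,0)–(24,11): clear
  edge (24,11)–(17,9): clear
  edge (17,9)–(15,2): clear
  midpoint (12,15) outside
  → clear
Obstacle 2 [(14,13) (24,13) (23,22) (17,22)]:
  edge (14,13)–(24,13): clear
  edge (24,13)–(23,22): clear
  edge (23,22)–(17,22): clear
  edge (17,22)–(14,13): clear
  midpoint (12,15) outside
  → clear
Obstacle 3 [(0,2) (11,0) (10,9)]:
  edge (0,2)–(11,0): clear
  edge (11,0)–(10,9): clear
  edge (10,9)–(0,2): clear
  midpoint (12,15) outside
  → clear
Obstacle 4 [(0,23) (6,14) (11,24) (8,24)]:
  edge (0,23)–(6,14): clear
  edge (6,14)–(11,24): clear
  edge (11,24)–(8,24): clear
  edge (8,24)–(0,23): clear
  midpoint (12,15) outside
  → clear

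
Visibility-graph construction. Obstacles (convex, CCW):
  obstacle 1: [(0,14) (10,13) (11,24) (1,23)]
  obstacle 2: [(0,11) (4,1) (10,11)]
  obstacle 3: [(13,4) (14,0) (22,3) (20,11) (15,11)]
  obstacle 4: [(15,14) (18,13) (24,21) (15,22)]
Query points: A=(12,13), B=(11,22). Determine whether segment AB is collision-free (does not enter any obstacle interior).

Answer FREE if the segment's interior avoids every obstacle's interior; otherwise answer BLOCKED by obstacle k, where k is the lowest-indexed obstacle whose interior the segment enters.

FREE

Obstacle 1 [(0,14) (10,13) (11,24) (1,23)]:
  edge (0,14)–(10,13): clear
  edge (10,13)–(11,24): clear
  edge (11,24)–(1,23): clear
  edge (1,23)–(0,14): clear
  midpoint (23/2,35/2) outside
  → clear
Obstacle 2 [(0,11) (4,1) (10,11)]:
  edge (0,11)–(4,1): clear
  edge (4,1)–(10,11): clear
  edge (10,11)–(0,11): clear
  midpoint (23/2,35/2) outside
  → clear
Obstacle 3 [(13,4) (14,0) (22,3) (20,11) (15,11)]:
  edge (13,4)–(14,0): clear
  edge (14,0)–(22,3): clear
  edge (22,3)–(20,11): clear
  edge (20,11)–(15,11): clear
  edge (15,11)–(13,4): clear
  midpoint (23/2,35/2) outside
  → clear
Obstacle 4 [(15,14) (18,13) (24,21) (15,22)]:
  edge (15,14)–(18,13): clear
  edge (18,13)–(24,21): clear
  edge (24,21)–(15,22): clear
  edge (15,22)–(15,14): clear
  midpoint (23/2,35/2) outside
  → clear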